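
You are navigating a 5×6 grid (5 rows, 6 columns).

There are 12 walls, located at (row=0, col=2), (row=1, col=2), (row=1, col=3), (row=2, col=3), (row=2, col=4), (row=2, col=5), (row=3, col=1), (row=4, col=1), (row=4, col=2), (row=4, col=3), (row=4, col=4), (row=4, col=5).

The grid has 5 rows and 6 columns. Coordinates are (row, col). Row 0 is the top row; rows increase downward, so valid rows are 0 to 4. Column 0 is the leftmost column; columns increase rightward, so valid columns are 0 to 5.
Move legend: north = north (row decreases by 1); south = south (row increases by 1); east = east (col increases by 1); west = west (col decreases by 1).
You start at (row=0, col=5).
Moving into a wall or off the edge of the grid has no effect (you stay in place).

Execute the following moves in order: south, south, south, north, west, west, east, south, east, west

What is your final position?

Start: (row=0, col=5)
  south (south): (row=0, col=5) -> (row=1, col=5)
  south (south): blocked, stay at (row=1, col=5)
  south (south): blocked, stay at (row=1, col=5)
  north (north): (row=1, col=5) -> (row=0, col=5)
  west (west): (row=0, col=5) -> (row=0, col=4)
  west (west): (row=0, col=4) -> (row=0, col=3)
  east (east): (row=0, col=3) -> (row=0, col=4)
  south (south): (row=0, col=4) -> (row=1, col=4)
  east (east): (row=1, col=4) -> (row=1, col=5)
  west (west): (row=1, col=5) -> (row=1, col=4)
Final: (row=1, col=4)

Answer: Final position: (row=1, col=4)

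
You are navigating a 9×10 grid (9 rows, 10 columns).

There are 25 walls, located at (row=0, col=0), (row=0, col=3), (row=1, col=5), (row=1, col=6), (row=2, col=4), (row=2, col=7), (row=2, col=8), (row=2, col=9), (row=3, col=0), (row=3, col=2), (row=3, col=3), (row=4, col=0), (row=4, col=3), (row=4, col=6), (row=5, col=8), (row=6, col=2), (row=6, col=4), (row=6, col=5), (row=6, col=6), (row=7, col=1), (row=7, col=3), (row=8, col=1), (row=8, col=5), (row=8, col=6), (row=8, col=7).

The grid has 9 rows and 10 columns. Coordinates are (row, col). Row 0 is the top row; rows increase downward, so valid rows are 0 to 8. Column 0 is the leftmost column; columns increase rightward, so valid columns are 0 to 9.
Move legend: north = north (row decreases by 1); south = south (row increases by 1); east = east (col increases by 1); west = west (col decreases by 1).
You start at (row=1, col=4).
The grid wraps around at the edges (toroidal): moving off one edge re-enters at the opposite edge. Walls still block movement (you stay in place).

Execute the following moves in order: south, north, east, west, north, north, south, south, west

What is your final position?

Start: (row=1, col=4)
  south (south): blocked, stay at (row=1, col=4)
  north (north): (row=1, col=4) -> (row=0, col=4)
  east (east): (row=0, col=4) -> (row=0, col=5)
  west (west): (row=0, col=5) -> (row=0, col=4)
  north (north): (row=0, col=4) -> (row=8, col=4)
  north (north): (row=8, col=4) -> (row=7, col=4)
  south (south): (row=7, col=4) -> (row=8, col=4)
  south (south): (row=8, col=4) -> (row=0, col=4)
  west (west): blocked, stay at (row=0, col=4)
Final: (row=0, col=4)

Answer: Final position: (row=0, col=4)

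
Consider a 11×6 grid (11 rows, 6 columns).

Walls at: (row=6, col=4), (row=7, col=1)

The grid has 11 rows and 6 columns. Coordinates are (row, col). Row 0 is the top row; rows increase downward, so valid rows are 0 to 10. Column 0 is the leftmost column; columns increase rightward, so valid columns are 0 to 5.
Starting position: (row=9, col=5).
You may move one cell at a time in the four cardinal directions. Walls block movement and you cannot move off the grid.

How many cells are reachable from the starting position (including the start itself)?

BFS flood-fill from (row=9, col=5):
  Distance 0: (row=9, col=5)
  Distance 1: (row=8, col=5), (row=9, col=4), (row=10, col=5)
  Distance 2: (row=7, col=5), (row=8, col=4), (row=9, col=3), (row=10, col=4)
  Distance 3: (row=6, col=5), (row=7, col=4), (row=8, col=3), (row=9, col=2), (row=10, col=3)
  Distance 4: (row=5, col=5), (row=7, col=3), (row=8, col=2), (row=9, col=1), (row=10, col=2)
  Distance 5: (row=4, col=5), (row=5, col=4), (row=6, col=3), (row=7, col=2), (row=8, col=1), (row=9, col=0), (row=10, col=1)
  Distance 6: (row=3, col=5), (row=4, col=4), (row=5, col=3), (row=6, col=2), (row=8, col=0), (row=10, col=0)
  Distance 7: (row=2, col=5), (row=3, col=4), (row=4, col=3), (row=5, col=2), (row=6, col=1), (row=7, col=0)
  Distance 8: (row=1, col=5), (row=2, col=4), (row=3, col=3), (row=4, col=2), (row=5, col=1), (row=6, col=0)
  Distance 9: (row=0, col=5), (row=1, col=4), (row=2, col=3), (row=3, col=2), (row=4, col=1), (row=5, col=0)
  Distance 10: (row=0, col=4), (row=1, col=3), (row=2, col=2), (row=3, col=1), (row=4, col=0)
  Distance 11: (row=0, col=3), (row=1, col=2), (row=2, col=1), (row=3, col=0)
  Distance 12: (row=0, col=2), (row=1, col=1), (row=2, col=0)
  Distance 13: (row=0, col=1), (row=1, col=0)
  Distance 14: (row=0, col=0)
Total reachable: 64 (grid has 64 open cells total)

Answer: Reachable cells: 64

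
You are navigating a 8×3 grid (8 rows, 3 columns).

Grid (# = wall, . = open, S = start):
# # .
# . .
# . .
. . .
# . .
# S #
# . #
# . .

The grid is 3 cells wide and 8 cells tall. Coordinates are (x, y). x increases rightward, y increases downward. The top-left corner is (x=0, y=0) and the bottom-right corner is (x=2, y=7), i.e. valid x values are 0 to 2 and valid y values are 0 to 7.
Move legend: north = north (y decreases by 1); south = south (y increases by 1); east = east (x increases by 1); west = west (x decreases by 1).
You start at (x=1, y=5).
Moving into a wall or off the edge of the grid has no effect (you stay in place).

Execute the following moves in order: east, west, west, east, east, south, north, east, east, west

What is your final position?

Answer: Final position: (x=1, y=5)

Derivation:
Start: (x=1, y=5)
  east (east): blocked, stay at (x=1, y=5)
  west (west): blocked, stay at (x=1, y=5)
  west (west): blocked, stay at (x=1, y=5)
  east (east): blocked, stay at (x=1, y=5)
  east (east): blocked, stay at (x=1, y=5)
  south (south): (x=1, y=5) -> (x=1, y=6)
  north (north): (x=1, y=6) -> (x=1, y=5)
  east (east): blocked, stay at (x=1, y=5)
  east (east): blocked, stay at (x=1, y=5)
  west (west): blocked, stay at (x=1, y=5)
Final: (x=1, y=5)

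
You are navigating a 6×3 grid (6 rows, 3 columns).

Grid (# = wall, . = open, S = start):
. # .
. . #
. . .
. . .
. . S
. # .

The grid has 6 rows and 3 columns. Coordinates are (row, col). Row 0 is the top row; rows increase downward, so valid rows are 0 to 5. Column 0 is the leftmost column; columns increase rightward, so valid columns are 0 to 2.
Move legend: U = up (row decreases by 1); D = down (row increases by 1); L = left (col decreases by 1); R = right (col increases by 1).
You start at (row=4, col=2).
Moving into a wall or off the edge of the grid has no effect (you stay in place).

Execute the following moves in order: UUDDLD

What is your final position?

Answer: Final position: (row=4, col=1)

Derivation:
Start: (row=4, col=2)
  U (up): (row=4, col=2) -> (row=3, col=2)
  U (up): (row=3, col=2) -> (row=2, col=2)
  D (down): (row=2, col=2) -> (row=3, col=2)
  D (down): (row=3, col=2) -> (row=4, col=2)
  L (left): (row=4, col=2) -> (row=4, col=1)
  D (down): blocked, stay at (row=4, col=1)
Final: (row=4, col=1)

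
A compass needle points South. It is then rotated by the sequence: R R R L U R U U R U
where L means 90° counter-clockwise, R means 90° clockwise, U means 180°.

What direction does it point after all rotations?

Start: South
  R (right (90° clockwise)) -> West
  R (right (90° clockwise)) -> North
  R (right (90° clockwise)) -> East
  L (left (90° counter-clockwise)) -> North
  U (U-turn (180°)) -> South
  R (right (90° clockwise)) -> West
  U (U-turn (180°)) -> East
  U (U-turn (180°)) -> West
  R (right (90° clockwise)) -> North
  U (U-turn (180°)) -> South
Final: South

Answer: Final heading: South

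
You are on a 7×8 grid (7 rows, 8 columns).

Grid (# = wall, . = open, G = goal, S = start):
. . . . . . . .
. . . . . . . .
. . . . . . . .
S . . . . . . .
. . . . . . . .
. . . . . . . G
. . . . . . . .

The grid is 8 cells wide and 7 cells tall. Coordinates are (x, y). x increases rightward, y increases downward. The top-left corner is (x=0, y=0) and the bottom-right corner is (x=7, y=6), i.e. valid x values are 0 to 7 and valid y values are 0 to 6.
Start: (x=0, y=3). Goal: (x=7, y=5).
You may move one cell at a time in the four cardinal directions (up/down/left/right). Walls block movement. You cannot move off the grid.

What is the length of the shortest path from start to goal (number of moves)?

Answer: Shortest path length: 9

Derivation:
BFS from (x=0, y=3) until reaching (x=7, y=5):
  Distance 0: (x=0, y=3)
  Distance 1: (x=0, y=2), (x=1, y=3), (x=0, y=4)
  Distance 2: (x=0, y=1), (x=1, y=2), (x=2, y=3), (x=1, y=4), (x=0, y=5)
  Distance 3: (x=0, y=0), (x=1, y=1), (x=2, y=2), (x=3, y=3), (x=2, y=4), (x=1, y=5), (x=0, y=6)
  Distance 4: (x=1, y=0), (x=2, y=1), (x=3, y=2), (x=4, y=3), (x=3, y=4), (x=2, y=5), (x=1, y=6)
  Distance 5: (x=2, y=0), (x=3, y=1), (x=4, y=2), (x=5, y=3), (x=4, y=4), (x=3, y=5), (x=2, y=6)
  Distance 6: (x=3, y=0), (x=4, y=1), (x=5, y=2), (x=6, y=3), (x=5, y=4), (x=4, y=5), (x=3, y=6)
  Distance 7: (x=4, y=0), (x=5, y=1), (x=6, y=2), (x=7, y=3), (x=6, y=4), (x=5, y=5), (x=4, y=6)
  Distance 8: (x=5, y=0), (x=6, y=1), (x=7, y=2), (x=7, y=4), (x=6, y=5), (x=5, y=6)
  Distance 9: (x=6, y=0), (x=7, y=1), (x=7, y=5), (x=6, y=6)  <- goal reached here
One shortest path (9 moves): (x=0, y=3) -> (x=1, y=3) -> (x=2, y=3) -> (x=3, y=3) -> (x=4, y=3) -> (x=5, y=3) -> (x=6, y=3) -> (x=7, y=3) -> (x=7, y=4) -> (x=7, y=5)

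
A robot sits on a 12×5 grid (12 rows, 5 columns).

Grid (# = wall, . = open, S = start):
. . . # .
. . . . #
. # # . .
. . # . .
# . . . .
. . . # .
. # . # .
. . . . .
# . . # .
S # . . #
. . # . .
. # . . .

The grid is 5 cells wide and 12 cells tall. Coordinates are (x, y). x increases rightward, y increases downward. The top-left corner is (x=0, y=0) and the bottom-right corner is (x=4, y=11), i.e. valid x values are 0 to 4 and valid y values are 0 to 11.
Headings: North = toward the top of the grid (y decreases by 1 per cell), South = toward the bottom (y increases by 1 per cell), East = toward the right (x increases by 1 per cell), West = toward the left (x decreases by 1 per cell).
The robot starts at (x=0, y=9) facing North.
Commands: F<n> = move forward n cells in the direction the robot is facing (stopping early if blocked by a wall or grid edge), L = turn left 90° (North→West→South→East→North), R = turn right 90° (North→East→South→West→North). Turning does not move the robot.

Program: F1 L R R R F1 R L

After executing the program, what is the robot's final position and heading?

Start: (x=0, y=9), facing North
  F1: move forward 0/1 (blocked), now at (x=0, y=9)
  L: turn left, now facing West
  R: turn right, now facing North
  R: turn right, now facing East
  R: turn right, now facing South
  F1: move forward 1, now at (x=0, y=10)
  R: turn right, now facing West
  L: turn left, now facing South
Final: (x=0, y=10), facing South

Answer: Final position: (x=0, y=10), facing South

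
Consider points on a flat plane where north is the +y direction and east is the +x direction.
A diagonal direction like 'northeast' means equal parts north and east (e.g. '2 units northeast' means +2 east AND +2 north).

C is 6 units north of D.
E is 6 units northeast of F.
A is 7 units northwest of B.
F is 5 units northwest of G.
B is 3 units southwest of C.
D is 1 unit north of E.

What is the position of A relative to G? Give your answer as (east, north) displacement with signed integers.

Answer: A is at (east=-9, north=22) relative to G.

Derivation:
Place G at the origin (east=0, north=0).
  F is 5 units northwest of G: delta (east=-5, north=+5); F at (east=-5, north=5).
  E is 6 units northeast of F: delta (east=+6, north=+6); E at (east=1, north=11).
  D is 1 unit north of E: delta (east=+0, north=+1); D at (east=1, north=12).
  C is 6 units north of D: delta (east=+0, north=+6); C at (east=1, north=18).
  B is 3 units southwest of C: delta (east=-3, north=-3); B at (east=-2, north=15).
  A is 7 units northwest of B: delta (east=-7, north=+7); A at (east=-9, north=22).
Therefore A relative to G: (east=-9, north=22).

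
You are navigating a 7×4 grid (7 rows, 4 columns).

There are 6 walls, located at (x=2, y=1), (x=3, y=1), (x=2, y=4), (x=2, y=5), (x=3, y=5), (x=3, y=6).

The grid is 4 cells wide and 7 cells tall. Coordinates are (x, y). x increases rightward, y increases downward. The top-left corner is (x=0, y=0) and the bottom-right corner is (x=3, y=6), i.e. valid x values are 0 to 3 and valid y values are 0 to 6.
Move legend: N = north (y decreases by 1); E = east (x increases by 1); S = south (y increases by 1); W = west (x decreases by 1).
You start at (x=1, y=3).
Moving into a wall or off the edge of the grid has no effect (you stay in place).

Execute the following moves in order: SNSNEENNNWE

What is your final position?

Start: (x=1, y=3)
  S (south): (x=1, y=3) -> (x=1, y=4)
  N (north): (x=1, y=4) -> (x=1, y=3)
  S (south): (x=1, y=3) -> (x=1, y=4)
  N (north): (x=1, y=4) -> (x=1, y=3)
  E (east): (x=1, y=3) -> (x=2, y=3)
  E (east): (x=2, y=3) -> (x=3, y=3)
  N (north): (x=3, y=3) -> (x=3, y=2)
  N (north): blocked, stay at (x=3, y=2)
  N (north): blocked, stay at (x=3, y=2)
  W (west): (x=3, y=2) -> (x=2, y=2)
  E (east): (x=2, y=2) -> (x=3, y=2)
Final: (x=3, y=2)

Answer: Final position: (x=3, y=2)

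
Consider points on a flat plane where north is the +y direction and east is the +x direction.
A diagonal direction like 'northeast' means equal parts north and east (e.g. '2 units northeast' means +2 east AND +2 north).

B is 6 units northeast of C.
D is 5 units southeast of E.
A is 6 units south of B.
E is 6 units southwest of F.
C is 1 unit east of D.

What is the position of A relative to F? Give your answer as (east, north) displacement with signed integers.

Place F at the origin (east=0, north=0).
  E is 6 units southwest of F: delta (east=-6, north=-6); E at (east=-6, north=-6).
  D is 5 units southeast of E: delta (east=+5, north=-5); D at (east=-1, north=-11).
  C is 1 unit east of D: delta (east=+1, north=+0); C at (east=0, north=-11).
  B is 6 units northeast of C: delta (east=+6, north=+6); B at (east=6, north=-5).
  A is 6 units south of B: delta (east=+0, north=-6); A at (east=6, north=-11).
Therefore A relative to F: (east=6, north=-11).

Answer: A is at (east=6, north=-11) relative to F.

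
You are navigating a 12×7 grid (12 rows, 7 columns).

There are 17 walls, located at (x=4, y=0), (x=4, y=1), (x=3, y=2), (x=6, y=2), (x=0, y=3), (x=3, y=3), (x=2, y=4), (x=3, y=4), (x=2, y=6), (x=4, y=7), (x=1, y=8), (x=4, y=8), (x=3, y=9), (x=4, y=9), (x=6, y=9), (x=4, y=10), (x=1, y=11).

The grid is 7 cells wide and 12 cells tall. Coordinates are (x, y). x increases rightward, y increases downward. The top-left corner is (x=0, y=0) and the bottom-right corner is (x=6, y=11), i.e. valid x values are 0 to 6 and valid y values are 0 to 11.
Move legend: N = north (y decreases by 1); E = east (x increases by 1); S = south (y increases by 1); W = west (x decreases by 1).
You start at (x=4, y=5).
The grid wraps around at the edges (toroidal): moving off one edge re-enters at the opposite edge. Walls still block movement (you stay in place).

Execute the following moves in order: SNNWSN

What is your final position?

Answer: Final position: (x=4, y=4)

Derivation:
Start: (x=4, y=5)
  S (south): (x=4, y=5) -> (x=4, y=6)
  N (north): (x=4, y=6) -> (x=4, y=5)
  N (north): (x=4, y=5) -> (x=4, y=4)
  W (west): blocked, stay at (x=4, y=4)
  S (south): (x=4, y=4) -> (x=4, y=5)
  N (north): (x=4, y=5) -> (x=4, y=4)
Final: (x=4, y=4)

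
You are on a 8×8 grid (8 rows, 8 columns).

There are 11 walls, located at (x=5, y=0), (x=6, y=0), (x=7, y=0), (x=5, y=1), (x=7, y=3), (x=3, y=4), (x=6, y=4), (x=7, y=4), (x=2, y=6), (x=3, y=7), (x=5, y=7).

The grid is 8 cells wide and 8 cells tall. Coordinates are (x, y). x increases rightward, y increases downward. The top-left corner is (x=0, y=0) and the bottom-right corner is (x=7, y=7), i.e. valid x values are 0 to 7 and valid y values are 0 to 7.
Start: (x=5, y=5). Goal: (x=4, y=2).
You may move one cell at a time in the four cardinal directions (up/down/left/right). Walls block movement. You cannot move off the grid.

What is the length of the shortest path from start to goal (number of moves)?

Answer: Shortest path length: 4

Derivation:
BFS from (x=5, y=5) until reaching (x=4, y=2):
  Distance 0: (x=5, y=5)
  Distance 1: (x=5, y=4), (x=4, y=5), (x=6, y=5), (x=5, y=6)
  Distance 2: (x=5, y=3), (x=4, y=4), (x=3, y=5), (x=7, y=5), (x=4, y=6), (x=6, y=6)
  Distance 3: (x=5, y=2), (x=4, y=3), (x=6, y=3), (x=2, y=5), (x=3, y=6), (x=7, y=6), (x=4, y=7), (x=6, y=7)
  Distance 4: (x=4, y=2), (x=6, y=2), (x=3, y=3), (x=2, y=4), (x=1, y=5), (x=7, y=7)  <- goal reached here
One shortest path (4 moves): (x=5, y=5) -> (x=4, y=5) -> (x=4, y=4) -> (x=4, y=3) -> (x=4, y=2)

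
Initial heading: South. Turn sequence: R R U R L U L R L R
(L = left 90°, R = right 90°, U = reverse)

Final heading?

Start: South
  R (right (90° clockwise)) -> West
  R (right (90° clockwise)) -> North
  U (U-turn (180°)) -> South
  R (right (90° clockwise)) -> West
  L (left (90° counter-clockwise)) -> South
  U (U-turn (180°)) -> North
  L (left (90° counter-clockwise)) -> West
  R (right (90° clockwise)) -> North
  L (left (90° counter-clockwise)) -> West
  R (right (90° clockwise)) -> North
Final: North

Answer: Final heading: North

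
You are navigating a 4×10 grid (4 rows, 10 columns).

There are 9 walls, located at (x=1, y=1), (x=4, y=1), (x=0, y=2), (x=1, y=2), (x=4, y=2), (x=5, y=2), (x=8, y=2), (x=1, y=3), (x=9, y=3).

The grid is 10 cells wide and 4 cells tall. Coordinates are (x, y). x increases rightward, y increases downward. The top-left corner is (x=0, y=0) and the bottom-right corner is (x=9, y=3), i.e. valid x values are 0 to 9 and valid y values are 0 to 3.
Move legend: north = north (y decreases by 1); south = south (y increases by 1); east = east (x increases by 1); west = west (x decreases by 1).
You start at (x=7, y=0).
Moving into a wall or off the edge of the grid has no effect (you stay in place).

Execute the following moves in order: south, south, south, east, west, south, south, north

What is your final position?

Answer: Final position: (x=7, y=2)

Derivation:
Start: (x=7, y=0)
  south (south): (x=7, y=0) -> (x=7, y=1)
  south (south): (x=7, y=1) -> (x=7, y=2)
  south (south): (x=7, y=2) -> (x=7, y=3)
  east (east): (x=7, y=3) -> (x=8, y=3)
  west (west): (x=8, y=3) -> (x=7, y=3)
  south (south): blocked, stay at (x=7, y=3)
  south (south): blocked, stay at (x=7, y=3)
  north (north): (x=7, y=3) -> (x=7, y=2)
Final: (x=7, y=2)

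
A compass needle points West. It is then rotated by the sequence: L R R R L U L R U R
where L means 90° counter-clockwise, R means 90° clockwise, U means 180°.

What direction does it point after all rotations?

Answer: Final heading: East

Derivation:
Start: West
  L (left (90° counter-clockwise)) -> South
  R (right (90° clockwise)) -> West
  R (right (90° clockwise)) -> North
  R (right (90° clockwise)) -> East
  L (left (90° counter-clockwise)) -> North
  U (U-turn (180°)) -> South
  L (left (90° counter-clockwise)) -> East
  R (right (90° clockwise)) -> South
  U (U-turn (180°)) -> North
  R (right (90° clockwise)) -> East
Final: East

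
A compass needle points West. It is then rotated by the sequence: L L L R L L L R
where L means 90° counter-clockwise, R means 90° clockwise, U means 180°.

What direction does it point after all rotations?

Start: West
  L (left (90° counter-clockwise)) -> South
  L (left (90° counter-clockwise)) -> East
  L (left (90° counter-clockwise)) -> North
  R (right (90° clockwise)) -> East
  L (left (90° counter-clockwise)) -> North
  L (left (90° counter-clockwise)) -> West
  L (left (90° counter-clockwise)) -> South
  R (right (90° clockwise)) -> West
Final: West

Answer: Final heading: West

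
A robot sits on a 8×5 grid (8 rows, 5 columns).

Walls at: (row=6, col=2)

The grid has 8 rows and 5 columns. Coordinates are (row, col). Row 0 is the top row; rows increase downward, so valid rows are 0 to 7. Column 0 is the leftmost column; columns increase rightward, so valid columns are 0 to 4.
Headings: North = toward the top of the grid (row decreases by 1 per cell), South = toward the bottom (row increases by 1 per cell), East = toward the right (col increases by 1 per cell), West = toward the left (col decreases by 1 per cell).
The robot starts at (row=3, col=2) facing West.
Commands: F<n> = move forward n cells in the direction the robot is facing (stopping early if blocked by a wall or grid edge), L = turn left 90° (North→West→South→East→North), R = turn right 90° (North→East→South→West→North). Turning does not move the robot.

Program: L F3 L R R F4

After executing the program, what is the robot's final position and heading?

Start: (row=3, col=2), facing West
  L: turn left, now facing South
  F3: move forward 2/3 (blocked), now at (row=5, col=2)
  L: turn left, now facing East
  R: turn right, now facing South
  R: turn right, now facing West
  F4: move forward 2/4 (blocked), now at (row=5, col=0)
Final: (row=5, col=0), facing West

Answer: Final position: (row=5, col=0), facing West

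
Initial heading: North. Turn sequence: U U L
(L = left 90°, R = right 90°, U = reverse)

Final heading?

Start: North
  U (U-turn (180°)) -> South
  U (U-turn (180°)) -> North
  L (left (90° counter-clockwise)) -> West
Final: West

Answer: Final heading: West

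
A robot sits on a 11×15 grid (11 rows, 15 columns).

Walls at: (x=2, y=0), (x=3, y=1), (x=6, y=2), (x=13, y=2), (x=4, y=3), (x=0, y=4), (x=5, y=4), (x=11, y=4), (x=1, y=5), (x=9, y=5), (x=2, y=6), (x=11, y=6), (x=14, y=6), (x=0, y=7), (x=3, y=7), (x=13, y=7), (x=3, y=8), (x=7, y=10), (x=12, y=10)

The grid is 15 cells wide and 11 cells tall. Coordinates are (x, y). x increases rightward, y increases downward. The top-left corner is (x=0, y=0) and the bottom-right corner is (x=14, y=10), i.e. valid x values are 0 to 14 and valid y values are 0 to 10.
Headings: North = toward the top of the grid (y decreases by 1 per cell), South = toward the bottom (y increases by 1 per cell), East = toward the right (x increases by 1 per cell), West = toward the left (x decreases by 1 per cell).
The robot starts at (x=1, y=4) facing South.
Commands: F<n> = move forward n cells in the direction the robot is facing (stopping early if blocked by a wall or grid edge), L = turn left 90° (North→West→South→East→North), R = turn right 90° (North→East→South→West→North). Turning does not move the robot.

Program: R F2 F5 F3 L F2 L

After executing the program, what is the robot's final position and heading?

Answer: Final position: (x=1, y=4), facing East

Derivation:
Start: (x=1, y=4), facing South
  R: turn right, now facing West
  F2: move forward 0/2 (blocked), now at (x=1, y=4)
  F5: move forward 0/5 (blocked), now at (x=1, y=4)
  F3: move forward 0/3 (blocked), now at (x=1, y=4)
  L: turn left, now facing South
  F2: move forward 0/2 (blocked), now at (x=1, y=4)
  L: turn left, now facing East
Final: (x=1, y=4), facing East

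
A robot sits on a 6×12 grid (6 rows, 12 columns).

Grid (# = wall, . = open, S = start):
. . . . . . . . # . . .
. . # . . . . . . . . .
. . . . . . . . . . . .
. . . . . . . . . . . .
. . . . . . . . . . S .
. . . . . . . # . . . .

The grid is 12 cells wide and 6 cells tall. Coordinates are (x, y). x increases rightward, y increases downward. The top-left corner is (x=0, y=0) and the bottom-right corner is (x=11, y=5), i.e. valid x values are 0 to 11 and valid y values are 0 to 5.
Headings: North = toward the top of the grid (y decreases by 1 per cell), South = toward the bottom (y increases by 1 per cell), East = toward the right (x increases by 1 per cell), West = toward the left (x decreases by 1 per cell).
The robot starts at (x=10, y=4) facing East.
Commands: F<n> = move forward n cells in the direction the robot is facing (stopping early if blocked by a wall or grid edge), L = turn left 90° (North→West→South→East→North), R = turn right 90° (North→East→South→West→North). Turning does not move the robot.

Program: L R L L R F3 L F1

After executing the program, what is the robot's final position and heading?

Start: (x=10, y=4), facing East
  L: turn left, now facing North
  R: turn right, now facing East
  L: turn left, now facing North
  L: turn left, now facing West
  R: turn right, now facing North
  F3: move forward 3, now at (x=10, y=1)
  L: turn left, now facing West
  F1: move forward 1, now at (x=9, y=1)
Final: (x=9, y=1), facing West

Answer: Final position: (x=9, y=1), facing West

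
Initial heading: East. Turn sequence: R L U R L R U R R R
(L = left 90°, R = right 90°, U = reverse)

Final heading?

Answer: Final heading: East

Derivation:
Start: East
  R (right (90° clockwise)) -> South
  L (left (90° counter-clockwise)) -> East
  U (U-turn (180°)) -> West
  R (right (90° clockwise)) -> North
  L (left (90° counter-clockwise)) -> West
  R (right (90° clockwise)) -> North
  U (U-turn (180°)) -> South
  R (right (90° clockwise)) -> West
  R (right (90° clockwise)) -> North
  R (right (90° clockwise)) -> East
Final: East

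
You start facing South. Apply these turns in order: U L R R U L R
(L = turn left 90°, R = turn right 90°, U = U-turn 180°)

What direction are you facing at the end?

Start: South
  U (U-turn (180°)) -> North
  L (left (90° counter-clockwise)) -> West
  R (right (90° clockwise)) -> North
  R (right (90° clockwise)) -> East
  U (U-turn (180°)) -> West
  L (left (90° counter-clockwise)) -> South
  R (right (90° clockwise)) -> West
Final: West

Answer: Final heading: West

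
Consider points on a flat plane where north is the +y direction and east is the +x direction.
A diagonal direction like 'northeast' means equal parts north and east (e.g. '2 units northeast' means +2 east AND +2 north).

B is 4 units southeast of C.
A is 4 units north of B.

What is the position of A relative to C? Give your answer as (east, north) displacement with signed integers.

Place C at the origin (east=0, north=0).
  B is 4 units southeast of C: delta (east=+4, north=-4); B at (east=4, north=-4).
  A is 4 units north of B: delta (east=+0, north=+4); A at (east=4, north=0).
Therefore A relative to C: (east=4, north=0).

Answer: A is at (east=4, north=0) relative to C.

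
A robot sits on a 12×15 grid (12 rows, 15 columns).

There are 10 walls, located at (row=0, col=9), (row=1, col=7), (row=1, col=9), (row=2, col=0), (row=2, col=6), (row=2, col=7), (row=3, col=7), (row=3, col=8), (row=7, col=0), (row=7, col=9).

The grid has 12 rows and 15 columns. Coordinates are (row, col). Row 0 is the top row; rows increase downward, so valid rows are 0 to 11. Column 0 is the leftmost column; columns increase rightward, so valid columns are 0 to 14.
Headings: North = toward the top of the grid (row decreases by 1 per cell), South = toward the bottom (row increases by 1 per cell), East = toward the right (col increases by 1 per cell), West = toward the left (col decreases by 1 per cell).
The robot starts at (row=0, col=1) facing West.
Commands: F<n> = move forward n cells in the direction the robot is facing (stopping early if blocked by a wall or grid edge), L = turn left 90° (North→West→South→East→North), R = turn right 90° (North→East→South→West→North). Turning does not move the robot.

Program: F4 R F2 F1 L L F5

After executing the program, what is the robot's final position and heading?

Start: (row=0, col=1), facing West
  F4: move forward 1/4 (blocked), now at (row=0, col=0)
  R: turn right, now facing North
  F2: move forward 0/2 (blocked), now at (row=0, col=0)
  F1: move forward 0/1 (blocked), now at (row=0, col=0)
  L: turn left, now facing West
  L: turn left, now facing South
  F5: move forward 1/5 (blocked), now at (row=1, col=0)
Final: (row=1, col=0), facing South

Answer: Final position: (row=1, col=0), facing South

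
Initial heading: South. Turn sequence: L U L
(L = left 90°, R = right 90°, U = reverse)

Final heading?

Start: South
  L (left (90° counter-clockwise)) -> East
  U (U-turn (180°)) -> West
  L (left (90° counter-clockwise)) -> South
Final: South

Answer: Final heading: South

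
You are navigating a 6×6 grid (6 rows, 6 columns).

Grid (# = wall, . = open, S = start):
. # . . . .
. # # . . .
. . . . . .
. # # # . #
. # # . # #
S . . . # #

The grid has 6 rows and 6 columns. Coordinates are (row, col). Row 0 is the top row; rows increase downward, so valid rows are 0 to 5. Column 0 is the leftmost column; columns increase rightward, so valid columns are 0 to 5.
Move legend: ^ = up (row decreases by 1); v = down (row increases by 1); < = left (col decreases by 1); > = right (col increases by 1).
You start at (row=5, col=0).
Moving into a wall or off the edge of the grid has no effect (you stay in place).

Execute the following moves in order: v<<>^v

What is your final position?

Start: (row=5, col=0)
  v (down): blocked, stay at (row=5, col=0)
  < (left): blocked, stay at (row=5, col=0)
  < (left): blocked, stay at (row=5, col=0)
  > (right): (row=5, col=0) -> (row=5, col=1)
  ^ (up): blocked, stay at (row=5, col=1)
  v (down): blocked, stay at (row=5, col=1)
Final: (row=5, col=1)

Answer: Final position: (row=5, col=1)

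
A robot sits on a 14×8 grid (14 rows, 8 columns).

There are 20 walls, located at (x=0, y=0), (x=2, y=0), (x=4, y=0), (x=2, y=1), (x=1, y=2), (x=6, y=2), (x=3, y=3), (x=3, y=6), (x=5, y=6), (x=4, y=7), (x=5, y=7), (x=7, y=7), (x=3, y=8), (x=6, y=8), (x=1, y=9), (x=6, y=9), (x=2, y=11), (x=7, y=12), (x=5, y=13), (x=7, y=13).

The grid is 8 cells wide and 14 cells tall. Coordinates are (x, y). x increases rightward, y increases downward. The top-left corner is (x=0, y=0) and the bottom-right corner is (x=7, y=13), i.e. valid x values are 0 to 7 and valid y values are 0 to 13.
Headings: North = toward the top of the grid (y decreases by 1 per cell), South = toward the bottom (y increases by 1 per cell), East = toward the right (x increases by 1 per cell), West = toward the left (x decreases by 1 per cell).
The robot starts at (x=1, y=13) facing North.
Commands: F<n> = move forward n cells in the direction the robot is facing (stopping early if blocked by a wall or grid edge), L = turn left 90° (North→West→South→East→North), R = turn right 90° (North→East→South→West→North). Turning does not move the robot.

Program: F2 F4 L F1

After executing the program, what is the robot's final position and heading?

Start: (x=1, y=13), facing North
  F2: move forward 2, now at (x=1, y=11)
  F4: move forward 1/4 (blocked), now at (x=1, y=10)
  L: turn left, now facing West
  F1: move forward 1, now at (x=0, y=10)
Final: (x=0, y=10), facing West

Answer: Final position: (x=0, y=10), facing West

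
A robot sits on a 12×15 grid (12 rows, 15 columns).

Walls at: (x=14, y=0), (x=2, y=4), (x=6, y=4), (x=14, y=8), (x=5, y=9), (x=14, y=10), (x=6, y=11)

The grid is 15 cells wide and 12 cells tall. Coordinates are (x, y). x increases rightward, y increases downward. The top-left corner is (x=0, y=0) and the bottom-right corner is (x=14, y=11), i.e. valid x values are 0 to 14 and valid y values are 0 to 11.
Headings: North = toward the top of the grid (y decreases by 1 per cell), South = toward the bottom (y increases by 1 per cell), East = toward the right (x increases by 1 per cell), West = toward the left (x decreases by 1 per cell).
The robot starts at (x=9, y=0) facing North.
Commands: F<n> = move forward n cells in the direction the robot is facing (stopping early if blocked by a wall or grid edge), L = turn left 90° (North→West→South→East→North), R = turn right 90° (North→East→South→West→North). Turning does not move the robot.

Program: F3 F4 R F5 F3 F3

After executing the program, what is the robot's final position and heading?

Answer: Final position: (x=13, y=0), facing East

Derivation:
Start: (x=9, y=0), facing North
  F3: move forward 0/3 (blocked), now at (x=9, y=0)
  F4: move forward 0/4 (blocked), now at (x=9, y=0)
  R: turn right, now facing East
  F5: move forward 4/5 (blocked), now at (x=13, y=0)
  F3: move forward 0/3 (blocked), now at (x=13, y=0)
  F3: move forward 0/3 (blocked), now at (x=13, y=0)
Final: (x=13, y=0), facing East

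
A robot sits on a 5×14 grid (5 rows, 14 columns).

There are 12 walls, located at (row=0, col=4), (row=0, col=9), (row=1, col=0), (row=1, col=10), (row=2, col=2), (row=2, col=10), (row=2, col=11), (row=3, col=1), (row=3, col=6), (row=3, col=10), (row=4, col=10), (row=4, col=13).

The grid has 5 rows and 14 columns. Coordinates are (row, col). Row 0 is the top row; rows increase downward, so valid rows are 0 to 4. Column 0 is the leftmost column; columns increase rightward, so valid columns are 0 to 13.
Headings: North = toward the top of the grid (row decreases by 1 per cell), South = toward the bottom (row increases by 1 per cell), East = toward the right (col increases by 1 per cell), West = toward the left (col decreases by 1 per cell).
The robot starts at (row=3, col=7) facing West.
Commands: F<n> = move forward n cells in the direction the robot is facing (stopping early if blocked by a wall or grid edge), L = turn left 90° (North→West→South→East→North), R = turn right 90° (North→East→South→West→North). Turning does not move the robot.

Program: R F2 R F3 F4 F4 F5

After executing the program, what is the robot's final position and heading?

Answer: Final position: (row=1, col=9), facing East

Derivation:
Start: (row=3, col=7), facing West
  R: turn right, now facing North
  F2: move forward 2, now at (row=1, col=7)
  R: turn right, now facing East
  F3: move forward 2/3 (blocked), now at (row=1, col=9)
  F4: move forward 0/4 (blocked), now at (row=1, col=9)
  F4: move forward 0/4 (blocked), now at (row=1, col=9)
  F5: move forward 0/5 (blocked), now at (row=1, col=9)
Final: (row=1, col=9), facing East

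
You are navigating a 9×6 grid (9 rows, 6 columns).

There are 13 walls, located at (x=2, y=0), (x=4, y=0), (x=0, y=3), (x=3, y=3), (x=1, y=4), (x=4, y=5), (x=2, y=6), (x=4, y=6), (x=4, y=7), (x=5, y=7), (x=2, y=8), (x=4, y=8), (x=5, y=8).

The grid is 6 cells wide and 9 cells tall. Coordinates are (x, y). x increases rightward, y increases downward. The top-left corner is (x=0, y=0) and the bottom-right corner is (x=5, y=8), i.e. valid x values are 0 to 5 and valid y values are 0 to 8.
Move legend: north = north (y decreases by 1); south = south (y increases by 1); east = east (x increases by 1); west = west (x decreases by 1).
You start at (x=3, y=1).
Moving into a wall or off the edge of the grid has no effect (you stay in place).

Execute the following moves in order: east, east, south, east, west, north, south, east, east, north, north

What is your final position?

Start: (x=3, y=1)
  east (east): (x=3, y=1) -> (x=4, y=1)
  east (east): (x=4, y=1) -> (x=5, y=1)
  south (south): (x=5, y=1) -> (x=5, y=2)
  east (east): blocked, stay at (x=5, y=2)
  west (west): (x=5, y=2) -> (x=4, y=2)
  north (north): (x=4, y=2) -> (x=4, y=1)
  south (south): (x=4, y=1) -> (x=4, y=2)
  east (east): (x=4, y=2) -> (x=5, y=2)
  east (east): blocked, stay at (x=5, y=2)
  north (north): (x=5, y=2) -> (x=5, y=1)
  north (north): (x=5, y=1) -> (x=5, y=0)
Final: (x=5, y=0)

Answer: Final position: (x=5, y=0)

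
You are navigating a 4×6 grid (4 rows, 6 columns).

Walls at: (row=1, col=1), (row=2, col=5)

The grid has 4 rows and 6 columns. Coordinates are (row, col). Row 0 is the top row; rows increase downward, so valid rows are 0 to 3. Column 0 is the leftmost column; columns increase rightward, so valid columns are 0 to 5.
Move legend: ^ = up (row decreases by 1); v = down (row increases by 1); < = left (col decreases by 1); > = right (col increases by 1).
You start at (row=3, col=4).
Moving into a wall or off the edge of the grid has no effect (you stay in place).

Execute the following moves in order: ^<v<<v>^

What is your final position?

Start: (row=3, col=4)
  ^ (up): (row=3, col=4) -> (row=2, col=4)
  < (left): (row=2, col=4) -> (row=2, col=3)
  v (down): (row=2, col=3) -> (row=3, col=3)
  < (left): (row=3, col=3) -> (row=3, col=2)
  < (left): (row=3, col=2) -> (row=3, col=1)
  v (down): blocked, stay at (row=3, col=1)
  > (right): (row=3, col=1) -> (row=3, col=2)
  ^ (up): (row=3, col=2) -> (row=2, col=2)
Final: (row=2, col=2)

Answer: Final position: (row=2, col=2)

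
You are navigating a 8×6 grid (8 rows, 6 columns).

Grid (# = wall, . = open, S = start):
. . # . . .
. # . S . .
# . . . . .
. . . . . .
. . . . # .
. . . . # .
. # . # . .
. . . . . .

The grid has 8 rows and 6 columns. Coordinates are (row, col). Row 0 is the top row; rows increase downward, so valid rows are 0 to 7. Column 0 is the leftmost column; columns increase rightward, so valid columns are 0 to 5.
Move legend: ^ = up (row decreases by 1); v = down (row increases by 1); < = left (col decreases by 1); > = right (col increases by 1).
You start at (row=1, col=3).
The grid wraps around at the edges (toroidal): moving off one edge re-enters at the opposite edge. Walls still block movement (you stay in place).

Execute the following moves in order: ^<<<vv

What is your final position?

Start: (row=1, col=3)
  ^ (up): (row=1, col=3) -> (row=0, col=3)
  [×3]< (left): blocked, stay at (row=0, col=3)
  v (down): (row=0, col=3) -> (row=1, col=3)
  v (down): (row=1, col=3) -> (row=2, col=3)
Final: (row=2, col=3)

Answer: Final position: (row=2, col=3)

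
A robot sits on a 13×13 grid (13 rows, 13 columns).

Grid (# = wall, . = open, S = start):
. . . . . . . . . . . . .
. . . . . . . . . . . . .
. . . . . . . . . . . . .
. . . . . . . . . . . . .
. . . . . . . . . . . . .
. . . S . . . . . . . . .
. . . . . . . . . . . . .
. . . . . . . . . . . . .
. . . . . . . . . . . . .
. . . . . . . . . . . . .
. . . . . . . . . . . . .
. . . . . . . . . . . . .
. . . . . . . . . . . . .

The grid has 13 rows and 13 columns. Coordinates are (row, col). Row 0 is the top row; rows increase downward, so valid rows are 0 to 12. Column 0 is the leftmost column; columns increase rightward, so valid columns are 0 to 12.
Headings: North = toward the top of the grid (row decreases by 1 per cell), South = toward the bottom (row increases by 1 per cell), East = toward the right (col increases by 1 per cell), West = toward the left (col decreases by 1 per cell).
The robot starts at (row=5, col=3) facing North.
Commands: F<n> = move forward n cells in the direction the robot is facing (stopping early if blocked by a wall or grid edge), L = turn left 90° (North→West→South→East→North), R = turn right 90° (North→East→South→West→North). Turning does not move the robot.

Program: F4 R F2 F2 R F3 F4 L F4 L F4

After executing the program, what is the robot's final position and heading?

Answer: Final position: (row=4, col=11), facing North

Derivation:
Start: (row=5, col=3), facing North
  F4: move forward 4, now at (row=1, col=3)
  R: turn right, now facing East
  F2: move forward 2, now at (row=1, col=5)
  F2: move forward 2, now at (row=1, col=7)
  R: turn right, now facing South
  F3: move forward 3, now at (row=4, col=7)
  F4: move forward 4, now at (row=8, col=7)
  L: turn left, now facing East
  F4: move forward 4, now at (row=8, col=11)
  L: turn left, now facing North
  F4: move forward 4, now at (row=4, col=11)
Final: (row=4, col=11), facing North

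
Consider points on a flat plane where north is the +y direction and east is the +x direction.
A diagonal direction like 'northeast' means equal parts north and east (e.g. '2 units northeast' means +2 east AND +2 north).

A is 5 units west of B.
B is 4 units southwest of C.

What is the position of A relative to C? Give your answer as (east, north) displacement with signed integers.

Answer: A is at (east=-9, north=-4) relative to C.

Derivation:
Place C at the origin (east=0, north=0).
  B is 4 units southwest of C: delta (east=-4, north=-4); B at (east=-4, north=-4).
  A is 5 units west of B: delta (east=-5, north=+0); A at (east=-9, north=-4).
Therefore A relative to C: (east=-9, north=-4).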